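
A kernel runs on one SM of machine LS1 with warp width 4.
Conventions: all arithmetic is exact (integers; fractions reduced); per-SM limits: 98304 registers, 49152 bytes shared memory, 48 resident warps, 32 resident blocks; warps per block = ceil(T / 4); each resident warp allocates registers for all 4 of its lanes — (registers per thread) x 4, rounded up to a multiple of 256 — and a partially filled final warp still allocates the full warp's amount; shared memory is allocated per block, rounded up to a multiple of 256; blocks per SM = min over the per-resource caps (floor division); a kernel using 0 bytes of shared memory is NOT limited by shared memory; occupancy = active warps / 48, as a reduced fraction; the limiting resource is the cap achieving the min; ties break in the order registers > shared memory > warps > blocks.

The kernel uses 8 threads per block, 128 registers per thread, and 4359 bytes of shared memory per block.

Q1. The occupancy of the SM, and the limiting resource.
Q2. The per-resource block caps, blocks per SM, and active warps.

Answer: occupancy 5/12, limited by shared memory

registers: 96 blocks
shared memory: 10 blocks
warps: 24 blocks
blocks: 32 blocks

Answer: 10 blocks, 20 active warps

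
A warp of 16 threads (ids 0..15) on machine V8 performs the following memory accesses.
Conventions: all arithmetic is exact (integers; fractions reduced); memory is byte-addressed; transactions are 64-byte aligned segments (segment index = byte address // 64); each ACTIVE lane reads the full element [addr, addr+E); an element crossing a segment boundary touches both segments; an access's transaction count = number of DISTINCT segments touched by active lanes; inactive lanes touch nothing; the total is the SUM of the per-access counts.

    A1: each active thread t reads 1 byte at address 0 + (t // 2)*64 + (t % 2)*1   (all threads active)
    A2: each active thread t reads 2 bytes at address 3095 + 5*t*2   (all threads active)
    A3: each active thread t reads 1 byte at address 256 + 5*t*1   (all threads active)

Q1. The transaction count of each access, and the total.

A1: 8 transactions
A2: 3 transactions
A3: 2 transactions

Answer: 8,3,2; total 13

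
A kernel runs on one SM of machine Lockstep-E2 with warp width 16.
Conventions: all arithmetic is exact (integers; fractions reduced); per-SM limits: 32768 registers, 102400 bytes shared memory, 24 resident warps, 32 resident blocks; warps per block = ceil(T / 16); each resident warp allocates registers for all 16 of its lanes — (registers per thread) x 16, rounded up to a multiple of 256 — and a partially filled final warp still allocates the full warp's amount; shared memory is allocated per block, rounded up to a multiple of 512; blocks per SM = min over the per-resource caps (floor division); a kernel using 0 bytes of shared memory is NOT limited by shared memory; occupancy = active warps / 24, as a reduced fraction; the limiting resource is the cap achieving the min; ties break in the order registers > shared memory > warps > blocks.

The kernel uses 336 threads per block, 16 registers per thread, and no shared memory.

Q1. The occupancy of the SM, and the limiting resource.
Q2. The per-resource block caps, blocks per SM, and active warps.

Answer: occupancy 7/8, limited by warps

registers: 6 blocks
shared memory: no limit (kernel uses none)
warps: 1 block
blocks: 32 blocks

Answer: 1 block, 21 active warps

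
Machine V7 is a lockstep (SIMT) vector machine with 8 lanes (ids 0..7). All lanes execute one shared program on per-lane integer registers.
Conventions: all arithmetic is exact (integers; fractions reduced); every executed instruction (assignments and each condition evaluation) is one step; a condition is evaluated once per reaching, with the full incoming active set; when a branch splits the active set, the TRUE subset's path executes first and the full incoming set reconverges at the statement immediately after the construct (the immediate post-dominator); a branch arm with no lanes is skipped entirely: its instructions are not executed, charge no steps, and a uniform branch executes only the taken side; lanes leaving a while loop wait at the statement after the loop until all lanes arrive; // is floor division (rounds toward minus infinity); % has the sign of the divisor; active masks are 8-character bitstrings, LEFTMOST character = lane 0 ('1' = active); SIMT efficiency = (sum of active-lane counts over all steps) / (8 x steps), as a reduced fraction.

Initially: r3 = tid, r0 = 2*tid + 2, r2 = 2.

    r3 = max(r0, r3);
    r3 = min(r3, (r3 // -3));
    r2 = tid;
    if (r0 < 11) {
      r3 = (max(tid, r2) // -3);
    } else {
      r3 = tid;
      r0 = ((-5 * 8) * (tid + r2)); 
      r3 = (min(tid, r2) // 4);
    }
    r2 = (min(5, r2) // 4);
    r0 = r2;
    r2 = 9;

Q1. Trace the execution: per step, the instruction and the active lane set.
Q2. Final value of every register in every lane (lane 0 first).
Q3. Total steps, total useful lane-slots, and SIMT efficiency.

step 0: r3 <- max(r0, r3)            11111111
step 1: r3 <- min(r3, (r3 // -3))    11111111
step 2: r2 <- tid                    11111111
step 3: eval (r0 < 11)               11111111
step 4: r3 <- (max(tid, r2) // -3)   11111000
step 5: r3 <- tid                    00000111
step 6: r0 <- ((-5 * 8) * (tid + r2)) 00000111
step 7: r3 <- (min(tid, r2) // 4)    00000111
step 8: r2 <- (min(5, r2) // 4)      11111111
step 9: r0 <- r2                     11111111
step 10: r2 <- 9                      11111111

Answer: 11 steps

r3: 0,-1,-1,-1,-2,1,1,1
r0: 0,0,0,0,1,1,1,1
r2: 9,9,9,9,9,9,9,9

steps = 11; useful = 70; efficiency = 70/88 = 35/44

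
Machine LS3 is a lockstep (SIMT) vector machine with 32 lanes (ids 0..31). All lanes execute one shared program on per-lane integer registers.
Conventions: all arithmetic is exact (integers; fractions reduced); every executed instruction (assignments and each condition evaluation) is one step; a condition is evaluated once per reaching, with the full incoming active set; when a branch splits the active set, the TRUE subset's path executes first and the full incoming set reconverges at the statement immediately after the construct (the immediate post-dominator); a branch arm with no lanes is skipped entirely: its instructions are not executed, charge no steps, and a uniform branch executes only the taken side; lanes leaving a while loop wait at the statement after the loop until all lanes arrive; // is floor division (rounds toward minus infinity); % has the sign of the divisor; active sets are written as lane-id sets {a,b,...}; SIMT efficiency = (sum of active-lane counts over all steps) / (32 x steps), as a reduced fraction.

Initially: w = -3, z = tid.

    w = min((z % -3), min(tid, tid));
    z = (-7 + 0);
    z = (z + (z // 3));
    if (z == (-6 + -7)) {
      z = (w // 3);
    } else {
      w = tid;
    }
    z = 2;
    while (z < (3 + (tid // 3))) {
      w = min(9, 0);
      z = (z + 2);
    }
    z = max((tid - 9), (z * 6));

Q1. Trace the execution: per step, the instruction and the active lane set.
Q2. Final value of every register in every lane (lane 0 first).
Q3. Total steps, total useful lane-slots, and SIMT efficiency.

step 0: w <- min((z % -3), min(tid, tid)) {0,1,2,3,4,5,6,7,8,9,10,11,12,13,14,15,16,17,18,19,20,21,22,23,24,25,26,27,28,29,30,31}
step 1: z <- (-7 + 0)                {0,1,2,3,4,5,6,7,8,9,10,11,12,13,14,15,16,17,18,19,20,21,22,23,24,25,26,27,28,29,30,31}
step 2: z <- (z + (z // 3))          {0,1,2,3,4,5,6,7,8,9,10,11,12,13,14,15,16,17,18,19,20,21,22,23,24,25,26,27,28,29,30,31}
step 3: eval (z == (-6 + -7))        {0,1,2,3,4,5,6,7,8,9,10,11,12,13,14,15,16,17,18,19,20,21,22,23,24,25,26,27,28,29,30,31}
step 4: w <- tid                     {0,1,2,3,4,5,6,7,8,9,10,11,12,13,14,15,16,17,18,19,20,21,22,23,24,25,26,27,28,29,30,31}
step 5: z <- 2                       {0,1,2,3,4,5,6,7,8,9,10,11,12,13,14,15,16,17,18,19,20,21,22,23,24,25,26,27,28,29,30,31}
step 6: eval (z < (3 + (tid // 3)))  {0,1,2,3,4,5,6,7,8,9,10,11,12,13,14,15,16,17,18,19,20,21,22,23,24,25,26,27,28,29,30,31}
step 7: w <- min(9, 0)               {0,1,2,3,4,5,6,7,8,9,10,11,12,13,14,15,16,17,18,19,20,21,22,23,24,25,26,27,28,29,30,31}
step 8: z <- (z + 2)                 {0,1,2,3,4,5,6,7,8,9,10,11,12,13,14,15,16,17,18,19,20,21,22,23,24,25,26,27,28,29,30,31}
step 9: eval (z < (3 + (tid // 3)))  {0,1,2,3,4,5,6,7,8,9,10,11,12,13,14,15,16,17,18,19,20,21,22,23,24,25,26,27,28,29,30,31}
step 10: w <- min(9, 0)               {6,7,8,9,10,11,12,13,14,15,16,17,18,19,20,21,22,23,24,25,26,27,28,29,30,31}
step 11: z <- (z + 2)                 {6,7,8,9,10,11,12,13,14,15,16,17,18,19,20,21,22,23,24,25,26,27,28,29,30,31}
step 12: eval (z < (3 + (tid // 3)))  {6,7,8,9,10,11,12,13,14,15,16,17,18,19,20,21,22,23,24,25,26,27,28,29,30,31}
step 13: w <- min(9, 0)               {12,13,14,15,16,17,18,19,20,21,22,23,24,25,26,27,28,29,30,31}
step 14: z <- (z + 2)                 {12,13,14,15,16,17,18,19,20,21,22,23,24,25,26,27,28,29,30,31}
step 15: eval (z < (3 + (tid // 3)))  {12,13,14,15,16,17,18,19,20,21,22,23,24,25,26,27,28,29,30,31}
step 16: w <- min(9, 0)               {18,19,20,21,22,23,24,25,26,27,28,29,30,31}
step 17: z <- (z + 2)                 {18,19,20,21,22,23,24,25,26,27,28,29,30,31}
step 18: eval (z < (3 + (tid // 3)))  {18,19,20,21,22,23,24,25,26,27,28,29,30,31}
step 19: w <- min(9, 0)               {24,25,26,27,28,29,30,31}
step 20: z <- (z + 2)                 {24,25,26,27,28,29,30,31}
step 21: eval (z < (3 + (tid // 3)))  {24,25,26,27,28,29,30,31}
step 22: w <- min(9, 0)               {30,31}
step 23: z <- (z + 2)                 {30,31}
step 24: eval (z < (3 + (tid // 3)))  {30,31}
step 25: z <- max((tid - 9), (z * 6)) {0,1,2,3,4,5,6,7,8,9,10,11,12,13,14,15,16,17,18,19,20,21,22,23,24,25,26,27,28,29,30,31}

Answer: 26 steps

w: 0,0,0,0,0,0,0,0,0,0,0,0,0,0,0,0,0,0,0,0,0,0,0,0,0,0,0,0,0,0,0,0
z: 24,24,24,24,24,24,36,36,36,36,36,36,48,48,48,48,48,48,60,60,60,60,60,60,72,72,72,72,72,72,84,84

steps = 26; useful = 562; efficiency = 562/832 = 281/416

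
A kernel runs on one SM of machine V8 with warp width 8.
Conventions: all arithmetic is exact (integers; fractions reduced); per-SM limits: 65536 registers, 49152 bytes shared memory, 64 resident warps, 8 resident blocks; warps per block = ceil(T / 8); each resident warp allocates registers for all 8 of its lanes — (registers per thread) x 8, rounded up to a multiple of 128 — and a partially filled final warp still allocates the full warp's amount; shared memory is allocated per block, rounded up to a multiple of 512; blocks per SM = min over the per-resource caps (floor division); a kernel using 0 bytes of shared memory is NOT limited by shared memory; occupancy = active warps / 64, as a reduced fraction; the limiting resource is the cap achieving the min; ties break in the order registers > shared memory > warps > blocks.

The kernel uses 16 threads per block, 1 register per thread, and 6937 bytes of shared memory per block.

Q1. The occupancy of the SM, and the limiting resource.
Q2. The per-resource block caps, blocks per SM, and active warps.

Answer: occupancy 3/16, limited by shared memory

registers: 256 blocks
shared memory: 6 blocks
warps: 32 blocks
blocks: 8 blocks

Answer: 6 blocks, 12 active warps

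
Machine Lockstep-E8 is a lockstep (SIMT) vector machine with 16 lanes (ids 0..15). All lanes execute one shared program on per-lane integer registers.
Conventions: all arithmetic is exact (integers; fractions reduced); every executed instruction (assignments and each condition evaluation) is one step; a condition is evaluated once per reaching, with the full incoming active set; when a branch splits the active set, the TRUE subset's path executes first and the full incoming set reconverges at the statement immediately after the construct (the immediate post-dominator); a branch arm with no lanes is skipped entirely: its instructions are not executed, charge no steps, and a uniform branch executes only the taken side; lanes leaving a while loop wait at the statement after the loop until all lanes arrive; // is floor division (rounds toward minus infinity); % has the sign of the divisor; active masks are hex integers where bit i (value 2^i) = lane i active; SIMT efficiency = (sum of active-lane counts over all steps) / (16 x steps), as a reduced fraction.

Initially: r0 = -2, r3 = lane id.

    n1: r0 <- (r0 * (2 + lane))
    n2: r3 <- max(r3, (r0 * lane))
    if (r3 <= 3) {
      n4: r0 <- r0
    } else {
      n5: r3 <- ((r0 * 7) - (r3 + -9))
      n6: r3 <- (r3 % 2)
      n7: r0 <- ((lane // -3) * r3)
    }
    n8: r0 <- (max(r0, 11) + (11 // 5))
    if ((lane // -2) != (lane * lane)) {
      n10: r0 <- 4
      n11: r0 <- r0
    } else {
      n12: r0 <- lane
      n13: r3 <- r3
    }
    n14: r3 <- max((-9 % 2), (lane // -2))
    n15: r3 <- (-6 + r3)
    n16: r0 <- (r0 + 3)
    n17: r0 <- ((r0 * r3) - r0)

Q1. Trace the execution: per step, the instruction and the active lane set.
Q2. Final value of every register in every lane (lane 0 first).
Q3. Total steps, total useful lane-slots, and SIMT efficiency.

step 0: r0 <- (r0 * (2 + lane))      0xffff
step 1: r3 <- max(r3, (r0 * lane))   0xffff
step 2: eval (r3 <= 3)               0xffff
step 3: r0 <- r0                     0x000f
step 4: r3 <- ((r0 * 7) - (r3 + -9)) 0xfff0
step 5: r3 <- (r3 % 2)               0xfff0
step 6: r0 <- ((lane // -3) * r3)    0xfff0
step 7: r0 <- (max(r0, 11) + (11 // 5)) 0xffff
step 8: eval ((lane // -2) != (lane * lane)) 0xffff
step 9: r0 <- 4                      0xfffe
step 10: r0 <- r0                     0xfffe
step 11: r0 <- lane                   0x0001
step 12: r3 <- r3                     0x0001
step 13: r3 <- max((-9 % 2), (lane // -2)) 0xffff
step 14: r3 <- (-6 + r3)              0xffff
step 15: r0 <- (r0 + 3)               0xffff
step 16: r0 <- ((r0 * r3) - r0)       0xffff

Answer: 17 steps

r0: -18,-42,-42,-42,-42,-42,-42,-42,-42,-42,-42,-42,-42,-42,-42,-42
r3: -5,-5,-5,-5,-5,-5,-5,-5,-5,-5,-5,-5,-5,-5,-5,-5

steps = 17; useful = 216; efficiency = 216/272 = 27/34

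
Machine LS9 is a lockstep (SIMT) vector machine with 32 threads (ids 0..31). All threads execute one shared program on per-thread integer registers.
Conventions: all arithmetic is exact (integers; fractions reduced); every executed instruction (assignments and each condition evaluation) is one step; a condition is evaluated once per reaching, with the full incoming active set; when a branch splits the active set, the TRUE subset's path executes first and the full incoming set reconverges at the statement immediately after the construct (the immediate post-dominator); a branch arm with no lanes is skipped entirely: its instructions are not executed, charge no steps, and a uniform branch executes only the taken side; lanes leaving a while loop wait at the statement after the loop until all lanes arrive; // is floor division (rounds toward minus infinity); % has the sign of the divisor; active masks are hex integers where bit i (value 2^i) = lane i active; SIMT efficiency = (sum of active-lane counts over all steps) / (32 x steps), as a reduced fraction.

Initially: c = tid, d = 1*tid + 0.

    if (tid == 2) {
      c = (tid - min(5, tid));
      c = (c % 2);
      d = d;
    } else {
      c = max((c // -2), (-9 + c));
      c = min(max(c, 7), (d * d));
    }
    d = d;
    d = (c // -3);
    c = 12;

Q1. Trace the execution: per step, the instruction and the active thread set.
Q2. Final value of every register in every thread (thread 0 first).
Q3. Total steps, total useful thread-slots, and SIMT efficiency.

step 0: eval (tid == 2)              0xffffffff
step 1: c <- (tid - min(5, tid))     0x00000004
step 2: c <- (c % 2)                 0x00000004
step 3: d <- d                       0x00000004
step 4: c <- max((c // -2), (-9 + c)) 0xfffffffb
step 5: c <- min(max(c, 7), (d * d)) 0xfffffffb
step 6: d <- d                       0xffffffff
step 7: d <- (c // -3)               0xffffffff
step 8: c <- 12                      0xffffffff

Answer: 9 steps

c: 12,12,12,12,12,12,12,12,12,12,12,12,12,12,12,12,12,12,12,12,12,12,12,12,12,12,12,12,12,12,12,12
d: 0,-1,0,-3,-3,-3,-3,-3,-3,-3,-3,-3,-3,-3,-3,-3,-3,-3,-3,-4,-4,-4,-5,-5,-5,-6,-6,-6,-7,-7,-7,-8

steps = 9; useful = 193; efficiency = 193/288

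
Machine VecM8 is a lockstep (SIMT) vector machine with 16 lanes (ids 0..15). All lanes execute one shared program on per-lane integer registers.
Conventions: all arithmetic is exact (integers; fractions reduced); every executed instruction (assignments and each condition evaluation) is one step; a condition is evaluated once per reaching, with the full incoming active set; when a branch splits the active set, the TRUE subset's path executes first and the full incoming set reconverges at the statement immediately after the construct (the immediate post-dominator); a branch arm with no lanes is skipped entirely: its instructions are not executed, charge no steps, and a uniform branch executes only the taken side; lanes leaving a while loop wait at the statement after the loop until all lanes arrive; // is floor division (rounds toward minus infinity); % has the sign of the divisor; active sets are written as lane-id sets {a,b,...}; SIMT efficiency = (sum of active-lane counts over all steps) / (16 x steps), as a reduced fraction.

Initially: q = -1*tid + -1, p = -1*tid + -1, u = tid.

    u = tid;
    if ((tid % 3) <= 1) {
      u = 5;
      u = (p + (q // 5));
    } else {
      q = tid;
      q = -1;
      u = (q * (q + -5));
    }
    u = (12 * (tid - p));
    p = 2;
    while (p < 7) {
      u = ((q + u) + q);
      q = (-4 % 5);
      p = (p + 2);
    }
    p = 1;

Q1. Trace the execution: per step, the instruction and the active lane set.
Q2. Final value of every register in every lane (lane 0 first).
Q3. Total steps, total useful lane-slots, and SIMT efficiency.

step 0: u <- tid                     {0,1,2,3,4,5,6,7,8,9,10,11,12,13,14,15}
step 1: eval ((tid % 3) <= 1)        {0,1,2,3,4,5,6,7,8,9,10,11,12,13,14,15}
step 2: u <- 5                       {0,1,3,4,6,7,9,10,12,13,15}
step 3: u <- (p + (q // 5))          {0,1,3,4,6,7,9,10,12,13,15}
step 4: q <- tid                     {2,5,8,11,14}
step 5: q <- -1                      {2,5,8,11,14}
step 6: u <- (q * (q + -5))          {2,5,8,11,14}
step 7: u <- (12 * (tid - p))        {0,1,2,3,4,5,6,7,8,9,10,11,12,13,14,15}
step 8: p <- 2                       {0,1,2,3,4,5,6,7,8,9,10,11,12,13,14,15}
step 9: eval (p < 7)                 {0,1,2,3,4,5,6,7,8,9,10,11,12,13,14,15}
step 10: u <- ((q + u) + q)           {0,1,2,3,4,5,6,7,8,9,10,11,12,13,14,15}
step 11: q <- (-4 % 5)                {0,1,2,3,4,5,6,7,8,9,10,11,12,13,14,15}
step 12: p <- (p + 2)                 {0,1,2,3,4,5,6,7,8,9,10,11,12,13,14,15}
step 13: eval (p < 7)                 {0,1,2,3,4,5,6,7,8,9,10,11,12,13,14,15}
step 14: u <- ((q + u) + q)           {0,1,2,3,4,5,6,7,8,9,10,11,12,13,14,15}
step 15: q <- (-4 % 5)                {0,1,2,3,4,5,6,7,8,9,10,11,12,13,14,15}
step 16: p <- (p + 2)                 {0,1,2,3,4,5,6,7,8,9,10,11,12,13,14,15}
step 17: eval (p < 7)                 {0,1,2,3,4,5,6,7,8,9,10,11,12,13,14,15}
step 18: u <- ((q + u) + q)           {0,1,2,3,4,5,6,7,8,9,10,11,12,13,14,15}
step 19: q <- (-4 % 5)                {0,1,2,3,4,5,6,7,8,9,10,11,12,13,14,15}
step 20: p <- (p + 2)                 {0,1,2,3,4,5,6,7,8,9,10,11,12,13,14,15}
step 21: eval (p < 7)                 {0,1,2,3,4,5,6,7,8,9,10,11,12,13,14,15}
step 22: p <- 1                       {0,1,2,3,4,5,6,7,8,9,10,11,12,13,14,15}

Answer: 23 steps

q: 1,1,1,1,1,1,1,1,1,1,1,1,1,1,1,1
p: 1,1,1,1,1,1,1,1,1,1,1,1,1,1,1,1
u: 14,36,62,80,102,134,146,168,206,212,234,278,278,300,350,344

steps = 23; useful = 325; efficiency = 325/368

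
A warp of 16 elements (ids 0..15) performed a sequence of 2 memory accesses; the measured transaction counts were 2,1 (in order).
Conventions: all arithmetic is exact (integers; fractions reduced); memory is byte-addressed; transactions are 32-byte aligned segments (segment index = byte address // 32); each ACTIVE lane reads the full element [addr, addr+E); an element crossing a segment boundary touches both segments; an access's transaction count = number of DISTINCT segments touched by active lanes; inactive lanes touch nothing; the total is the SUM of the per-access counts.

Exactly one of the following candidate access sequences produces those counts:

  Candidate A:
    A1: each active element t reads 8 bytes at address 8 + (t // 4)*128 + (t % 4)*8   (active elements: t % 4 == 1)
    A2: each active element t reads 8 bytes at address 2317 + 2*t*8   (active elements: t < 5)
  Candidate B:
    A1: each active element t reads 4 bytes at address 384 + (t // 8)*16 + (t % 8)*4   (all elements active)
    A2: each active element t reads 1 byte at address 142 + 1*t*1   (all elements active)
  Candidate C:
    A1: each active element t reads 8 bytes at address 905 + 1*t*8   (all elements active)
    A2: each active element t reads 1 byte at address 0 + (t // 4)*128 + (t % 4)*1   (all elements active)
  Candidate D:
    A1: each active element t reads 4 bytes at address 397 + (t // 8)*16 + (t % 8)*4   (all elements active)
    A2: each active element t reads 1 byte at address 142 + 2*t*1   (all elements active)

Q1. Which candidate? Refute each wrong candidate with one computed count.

A: A1 gives 4 transactions, not 2
C: A1 gives 5 transactions, not 2
D: A2 gives 2 transactions, not 1
B: all counts match (2,1)

Answer: B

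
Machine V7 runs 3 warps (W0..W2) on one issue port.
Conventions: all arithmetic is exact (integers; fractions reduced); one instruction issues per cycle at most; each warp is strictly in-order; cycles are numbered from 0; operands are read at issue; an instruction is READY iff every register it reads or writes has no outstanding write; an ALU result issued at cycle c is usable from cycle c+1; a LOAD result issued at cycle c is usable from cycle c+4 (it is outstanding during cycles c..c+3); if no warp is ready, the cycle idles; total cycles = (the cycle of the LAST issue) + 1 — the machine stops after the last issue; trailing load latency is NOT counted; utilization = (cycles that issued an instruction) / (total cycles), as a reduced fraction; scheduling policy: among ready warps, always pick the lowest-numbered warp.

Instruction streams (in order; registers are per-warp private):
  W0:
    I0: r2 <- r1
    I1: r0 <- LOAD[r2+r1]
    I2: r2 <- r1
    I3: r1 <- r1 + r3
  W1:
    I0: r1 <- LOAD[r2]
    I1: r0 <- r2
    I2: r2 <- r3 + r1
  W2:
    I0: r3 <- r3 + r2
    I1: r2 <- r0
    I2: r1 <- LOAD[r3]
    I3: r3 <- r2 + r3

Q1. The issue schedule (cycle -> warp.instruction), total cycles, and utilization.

cycle 0: W0.I0
cycle 1: W0.I1
cycle 2: W0.I2
cycle 3: W0.I3
cycle 4: W1.I0
cycle 5: W1.I1
cycle 6: W2.I0
cycle 7: W2.I1
cycle 8: W1.I2
cycle 9: W2.I2
cycle 10: W2.I3

Answer: 11 cycles, utilization 1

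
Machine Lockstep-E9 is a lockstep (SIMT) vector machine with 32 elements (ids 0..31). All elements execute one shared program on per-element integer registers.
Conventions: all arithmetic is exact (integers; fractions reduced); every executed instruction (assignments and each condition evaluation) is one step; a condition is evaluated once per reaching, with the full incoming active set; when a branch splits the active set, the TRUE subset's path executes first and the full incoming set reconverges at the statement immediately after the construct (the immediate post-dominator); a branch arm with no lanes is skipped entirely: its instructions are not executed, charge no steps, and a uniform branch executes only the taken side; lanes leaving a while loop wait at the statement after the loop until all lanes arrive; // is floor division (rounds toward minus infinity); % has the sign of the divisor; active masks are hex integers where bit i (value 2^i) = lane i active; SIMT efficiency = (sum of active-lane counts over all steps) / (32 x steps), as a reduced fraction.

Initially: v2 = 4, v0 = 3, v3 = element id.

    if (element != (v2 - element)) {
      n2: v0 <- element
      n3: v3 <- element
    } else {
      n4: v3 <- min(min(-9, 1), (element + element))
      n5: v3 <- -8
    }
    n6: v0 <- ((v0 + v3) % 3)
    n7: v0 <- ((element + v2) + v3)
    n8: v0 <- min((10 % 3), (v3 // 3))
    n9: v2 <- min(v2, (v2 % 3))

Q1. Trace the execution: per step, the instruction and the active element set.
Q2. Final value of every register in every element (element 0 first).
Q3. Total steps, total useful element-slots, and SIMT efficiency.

step 0: eval (element != (v2 - element)) 0xffffffff
step 1: v0 <- element                0xfffffffb
step 2: v3 <- element                0xfffffffb
step 3: v3 <- min(min(-9, 1), (element + element)) 0x00000004
step 4: v3 <- -8                     0x00000004
step 5: v0 <- ((v0 + v3) % 3)        0xffffffff
step 6: v0 <- ((element + v2) + v3)  0xffffffff
step 7: v0 <- min((10 % 3), (v3 // 3)) 0xffffffff
step 8: v2 <- min(v2, (v2 % 3))      0xffffffff

Answer: 9 steps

v2: 1,1,1,1,1,1,1,1,1,1,1,1,1,1,1,1,1,1,1,1,1,1,1,1,1,1,1,1,1,1,1,1
v0: 0,0,-3,1,1,1,1,1,1,1,1,1,1,1,1,1,1,1,1,1,1,1,1,1,1,1,1,1,1,1,1,1
v3: 0,1,-8,3,4,5,6,7,8,9,10,11,12,13,14,15,16,17,18,19,20,21,22,23,24,25,26,27,28,29,30,31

steps = 9; useful = 224; efficiency = 224/288 = 7/9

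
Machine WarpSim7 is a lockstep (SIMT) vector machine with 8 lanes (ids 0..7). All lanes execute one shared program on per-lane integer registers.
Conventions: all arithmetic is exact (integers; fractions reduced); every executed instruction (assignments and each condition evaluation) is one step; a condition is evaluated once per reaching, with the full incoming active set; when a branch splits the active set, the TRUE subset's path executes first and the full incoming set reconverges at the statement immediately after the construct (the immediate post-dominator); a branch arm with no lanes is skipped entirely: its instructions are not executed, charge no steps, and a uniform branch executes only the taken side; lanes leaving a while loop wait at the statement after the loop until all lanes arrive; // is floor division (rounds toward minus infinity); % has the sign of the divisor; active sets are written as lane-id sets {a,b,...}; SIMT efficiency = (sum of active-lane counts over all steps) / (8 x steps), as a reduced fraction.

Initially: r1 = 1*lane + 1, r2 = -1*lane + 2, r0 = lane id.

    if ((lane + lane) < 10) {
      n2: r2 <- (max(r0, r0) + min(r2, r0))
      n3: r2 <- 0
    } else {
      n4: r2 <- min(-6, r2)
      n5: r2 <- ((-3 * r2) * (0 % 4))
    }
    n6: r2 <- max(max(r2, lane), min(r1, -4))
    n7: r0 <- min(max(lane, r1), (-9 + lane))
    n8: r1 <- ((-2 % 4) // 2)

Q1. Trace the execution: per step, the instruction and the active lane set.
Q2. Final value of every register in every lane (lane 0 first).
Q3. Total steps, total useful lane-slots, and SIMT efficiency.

step 0: eval ((lane + lane) < 10)    {0,1,2,3,4,5,6,7}
step 1: r2 <- (max(r0, r0) + min(r2, r0)) {0,1,2,3,4}
step 2: r2 <- 0                      {0,1,2,3,4}
step 3: r2 <- min(-6, r2)            {5,6,7}
step 4: r2 <- ((-3 * r2) * (0 % 4))  {5,6,7}
step 5: r2 <- max(max(r2, lane), min(r1, -4)) {0,1,2,3,4,5,6,7}
step 6: r0 <- min(max(lane, r1), (-9 + lane)) {0,1,2,3,4,5,6,7}
step 7: r1 <- ((-2 % 4) // 2)        {0,1,2,3,4,5,6,7}

Answer: 8 steps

r1: 1,1,1,1,1,1,1,1
r2: 0,1,2,3,4,5,6,7
r0: -9,-8,-7,-6,-5,-4,-3,-2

steps = 8; useful = 48; efficiency = 48/64 = 3/4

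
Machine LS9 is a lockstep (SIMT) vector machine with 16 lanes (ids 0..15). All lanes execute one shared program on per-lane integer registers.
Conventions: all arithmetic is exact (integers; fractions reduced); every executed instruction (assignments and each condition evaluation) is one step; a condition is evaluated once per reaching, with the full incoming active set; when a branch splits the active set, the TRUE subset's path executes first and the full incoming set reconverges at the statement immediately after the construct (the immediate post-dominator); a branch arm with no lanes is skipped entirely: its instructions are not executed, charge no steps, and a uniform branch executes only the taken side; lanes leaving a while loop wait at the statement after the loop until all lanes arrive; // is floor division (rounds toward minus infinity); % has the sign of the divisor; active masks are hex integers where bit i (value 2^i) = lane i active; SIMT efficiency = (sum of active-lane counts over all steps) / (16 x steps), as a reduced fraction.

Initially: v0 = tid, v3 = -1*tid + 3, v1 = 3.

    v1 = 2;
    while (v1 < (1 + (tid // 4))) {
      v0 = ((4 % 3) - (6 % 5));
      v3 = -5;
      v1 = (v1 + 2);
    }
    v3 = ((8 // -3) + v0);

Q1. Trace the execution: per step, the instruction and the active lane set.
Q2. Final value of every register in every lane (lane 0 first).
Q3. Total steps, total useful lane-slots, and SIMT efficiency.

step 0: v1 <- 2                      0xffff
step 1: eval (v1 < (1 + (tid // 4))) 0xffff
step 2: v0 <- ((4 % 3) - (6 % 5))    0xff00
step 3: v3 <- -5                     0xff00
step 4: v1 <- (v1 + 2)               0xff00
step 5: eval (v1 < (1 + (tid // 4))) 0xff00
step 6: v3 <- ((8 // -3) + v0)       0xffff

Answer: 7 steps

v0: 0,1,2,3,4,5,6,7,0,0,0,0,0,0,0,0
v3: -3,-2,-1,0,1,2,3,4,-3,-3,-3,-3,-3,-3,-3,-3
v1: 2,2,2,2,2,2,2,2,4,4,4,4,4,4,4,4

steps = 7; useful = 80; efficiency = 80/112 = 5/7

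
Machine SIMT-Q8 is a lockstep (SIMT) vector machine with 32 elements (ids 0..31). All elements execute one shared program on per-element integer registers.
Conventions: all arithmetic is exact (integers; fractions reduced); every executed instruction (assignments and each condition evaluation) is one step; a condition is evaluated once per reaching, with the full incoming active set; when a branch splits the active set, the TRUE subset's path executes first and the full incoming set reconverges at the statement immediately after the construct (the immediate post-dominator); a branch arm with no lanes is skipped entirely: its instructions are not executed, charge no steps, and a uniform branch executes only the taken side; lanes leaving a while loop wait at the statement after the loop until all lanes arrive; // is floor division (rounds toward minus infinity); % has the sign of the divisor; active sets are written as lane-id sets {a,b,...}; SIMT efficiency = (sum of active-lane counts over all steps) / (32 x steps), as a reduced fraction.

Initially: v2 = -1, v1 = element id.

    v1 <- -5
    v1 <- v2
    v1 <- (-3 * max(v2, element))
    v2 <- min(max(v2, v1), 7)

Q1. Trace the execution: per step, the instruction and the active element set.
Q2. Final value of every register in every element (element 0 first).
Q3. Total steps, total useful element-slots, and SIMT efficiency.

step 0: v1 <- -5                     {0,1,2,3,4,5,6,7,8,9,10,11,12,13,14,15,16,17,18,19,20,21,22,23,24,25,26,27,28,29,30,31}
step 1: v1 <- v2                     {0,1,2,3,4,5,6,7,8,9,10,11,12,13,14,15,16,17,18,19,20,21,22,23,24,25,26,27,28,29,30,31}
step 2: v1 <- (-3 * max(v2, element)) {0,1,2,3,4,5,6,7,8,9,10,11,12,13,14,15,16,17,18,19,20,21,22,23,24,25,26,27,28,29,30,31}
step 3: v2 <- min(max(v2, v1), 7)    {0,1,2,3,4,5,6,7,8,9,10,11,12,13,14,15,16,17,18,19,20,21,22,23,24,25,26,27,28,29,30,31}

Answer: 4 steps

v2: 0,-1,-1,-1,-1,-1,-1,-1,-1,-1,-1,-1,-1,-1,-1,-1,-1,-1,-1,-1,-1,-1,-1,-1,-1,-1,-1,-1,-1,-1,-1,-1
v1: 0,-3,-6,-9,-12,-15,-18,-21,-24,-27,-30,-33,-36,-39,-42,-45,-48,-51,-54,-57,-60,-63,-66,-69,-72,-75,-78,-81,-84,-87,-90,-93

steps = 4; useful = 128; efficiency = 128/128 = 1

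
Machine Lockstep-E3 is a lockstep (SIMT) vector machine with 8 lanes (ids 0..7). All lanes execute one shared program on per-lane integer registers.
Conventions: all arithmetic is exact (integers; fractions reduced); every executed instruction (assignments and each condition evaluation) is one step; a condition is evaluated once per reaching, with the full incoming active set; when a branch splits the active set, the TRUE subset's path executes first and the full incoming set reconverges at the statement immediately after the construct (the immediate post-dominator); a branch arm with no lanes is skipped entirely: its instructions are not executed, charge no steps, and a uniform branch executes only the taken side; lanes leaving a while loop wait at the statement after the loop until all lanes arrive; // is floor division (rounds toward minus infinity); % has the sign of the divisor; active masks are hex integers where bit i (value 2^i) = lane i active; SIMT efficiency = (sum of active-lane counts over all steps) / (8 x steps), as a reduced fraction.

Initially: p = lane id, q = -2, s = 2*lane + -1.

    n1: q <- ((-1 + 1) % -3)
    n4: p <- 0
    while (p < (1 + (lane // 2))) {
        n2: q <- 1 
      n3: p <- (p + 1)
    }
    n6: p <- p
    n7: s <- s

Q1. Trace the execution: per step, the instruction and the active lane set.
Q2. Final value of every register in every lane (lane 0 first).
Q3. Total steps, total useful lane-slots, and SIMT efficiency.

step 0: q <- ((-1 + 1) % -3)         0xff
step 1: p <- 0                       0xff
step 2: eval (p < (1 + (lane // 2))) 0xff
step 3: q <- 1                       0xff
step 4: p <- (p + 1)                 0xff
step 5: eval (p < (1 + (lane // 2))) 0xff
step 6: q <- 1                       0xfc
step 7: p <- (p + 1)                 0xfc
step 8: eval (p < (1 + (lane // 2))) 0xfc
step 9: q <- 1                       0xf0
step 10: p <- (p + 1)                 0xf0
step 11: eval (p < (1 + (lane // 2))) 0xf0
step 12: q <- 1                       0xc0
step 13: p <- (p + 1)                 0xc0
step 14: eval (p < (1 + (lane // 2))) 0xc0
step 15: p <- p                       0xff
step 16: s <- s                       0xff

Answer: 17 steps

p: 1,1,2,2,3,3,4,4
q: 1,1,1,1,1,1,1,1
s: -1,1,3,5,7,9,11,13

steps = 17; useful = 100; efficiency = 100/136 = 25/34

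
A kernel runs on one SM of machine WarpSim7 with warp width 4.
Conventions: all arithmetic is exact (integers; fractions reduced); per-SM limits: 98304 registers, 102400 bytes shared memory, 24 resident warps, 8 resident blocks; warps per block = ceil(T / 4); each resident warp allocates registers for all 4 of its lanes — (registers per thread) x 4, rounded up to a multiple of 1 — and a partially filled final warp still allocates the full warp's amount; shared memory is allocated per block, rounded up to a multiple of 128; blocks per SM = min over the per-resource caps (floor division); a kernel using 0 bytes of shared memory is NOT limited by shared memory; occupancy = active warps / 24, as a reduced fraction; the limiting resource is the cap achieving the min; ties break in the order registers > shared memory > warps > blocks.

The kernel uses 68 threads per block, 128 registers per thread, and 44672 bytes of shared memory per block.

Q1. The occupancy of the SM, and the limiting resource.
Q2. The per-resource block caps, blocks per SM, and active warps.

Answer: occupancy 17/24, limited by warps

registers: 11 blocks
shared memory: 2 blocks
warps: 1 block
blocks: 8 blocks

Answer: 1 block, 17 active warps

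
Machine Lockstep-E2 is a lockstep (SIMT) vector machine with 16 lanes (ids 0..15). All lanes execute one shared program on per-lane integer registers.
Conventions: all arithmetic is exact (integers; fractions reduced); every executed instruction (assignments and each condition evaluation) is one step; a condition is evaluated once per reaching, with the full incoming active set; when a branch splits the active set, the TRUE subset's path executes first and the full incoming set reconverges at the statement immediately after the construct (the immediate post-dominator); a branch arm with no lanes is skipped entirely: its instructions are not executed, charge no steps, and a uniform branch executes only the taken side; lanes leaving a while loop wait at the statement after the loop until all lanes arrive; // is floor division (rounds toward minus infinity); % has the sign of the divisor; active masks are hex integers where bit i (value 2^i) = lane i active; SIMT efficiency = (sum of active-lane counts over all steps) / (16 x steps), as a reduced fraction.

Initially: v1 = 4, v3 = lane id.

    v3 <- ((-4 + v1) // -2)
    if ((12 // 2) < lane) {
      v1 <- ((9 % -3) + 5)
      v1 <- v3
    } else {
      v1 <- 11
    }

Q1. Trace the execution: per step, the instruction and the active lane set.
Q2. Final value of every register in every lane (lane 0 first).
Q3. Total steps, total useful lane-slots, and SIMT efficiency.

step 0: v3 <- ((-4 + v1) // -2)      0xffff
step 1: eval ((12 // 2) < lane)      0xffff
step 2: v1 <- ((9 % -3) + 5)         0xff80
step 3: v1 <- v3                     0xff80
step 4: v1 <- 11                     0x007f

Answer: 5 steps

v1: 11,11,11,11,11,11,11,0,0,0,0,0,0,0,0,0
v3: 0,0,0,0,0,0,0,0,0,0,0,0,0,0,0,0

steps = 5; useful = 57; efficiency = 57/80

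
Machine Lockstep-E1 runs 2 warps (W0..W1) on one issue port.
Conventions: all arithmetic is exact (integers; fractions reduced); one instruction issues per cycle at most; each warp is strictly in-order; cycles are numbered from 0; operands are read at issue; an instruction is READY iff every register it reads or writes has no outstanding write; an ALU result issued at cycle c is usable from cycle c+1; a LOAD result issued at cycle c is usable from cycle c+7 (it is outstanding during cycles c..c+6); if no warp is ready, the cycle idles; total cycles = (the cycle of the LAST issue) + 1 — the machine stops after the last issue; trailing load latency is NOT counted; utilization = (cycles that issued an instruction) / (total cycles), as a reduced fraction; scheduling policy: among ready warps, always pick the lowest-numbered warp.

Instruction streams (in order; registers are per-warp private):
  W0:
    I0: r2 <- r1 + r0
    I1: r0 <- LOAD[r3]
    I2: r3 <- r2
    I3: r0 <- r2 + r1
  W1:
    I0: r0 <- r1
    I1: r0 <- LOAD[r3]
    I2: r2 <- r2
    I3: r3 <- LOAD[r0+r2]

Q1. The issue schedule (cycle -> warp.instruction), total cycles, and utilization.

cycle 0: W0.I0
cycle 1: W0.I1
cycle 2: W0.I2
cycle 3: W1.I0
cycle 4: W1.I1
cycle 5: W1.I2
cycle 6: idle
cycle 7: idle
cycle 8: W0.I3
cycle 9: idle
cycle 10: idle
cycle 11: W1.I3

Answer: 12 cycles, utilization 2/3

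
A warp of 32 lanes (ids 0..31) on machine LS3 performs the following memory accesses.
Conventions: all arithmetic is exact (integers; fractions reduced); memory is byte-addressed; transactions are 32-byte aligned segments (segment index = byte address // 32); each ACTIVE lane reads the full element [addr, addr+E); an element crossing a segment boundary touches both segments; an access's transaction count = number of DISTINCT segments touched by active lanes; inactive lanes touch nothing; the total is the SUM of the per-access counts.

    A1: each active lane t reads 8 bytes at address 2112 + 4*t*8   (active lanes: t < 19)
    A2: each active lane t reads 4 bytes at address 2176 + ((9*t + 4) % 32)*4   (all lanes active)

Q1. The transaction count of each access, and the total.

A1: 19 transactions
A2: 4 transactions

Answer: 19,4; total 23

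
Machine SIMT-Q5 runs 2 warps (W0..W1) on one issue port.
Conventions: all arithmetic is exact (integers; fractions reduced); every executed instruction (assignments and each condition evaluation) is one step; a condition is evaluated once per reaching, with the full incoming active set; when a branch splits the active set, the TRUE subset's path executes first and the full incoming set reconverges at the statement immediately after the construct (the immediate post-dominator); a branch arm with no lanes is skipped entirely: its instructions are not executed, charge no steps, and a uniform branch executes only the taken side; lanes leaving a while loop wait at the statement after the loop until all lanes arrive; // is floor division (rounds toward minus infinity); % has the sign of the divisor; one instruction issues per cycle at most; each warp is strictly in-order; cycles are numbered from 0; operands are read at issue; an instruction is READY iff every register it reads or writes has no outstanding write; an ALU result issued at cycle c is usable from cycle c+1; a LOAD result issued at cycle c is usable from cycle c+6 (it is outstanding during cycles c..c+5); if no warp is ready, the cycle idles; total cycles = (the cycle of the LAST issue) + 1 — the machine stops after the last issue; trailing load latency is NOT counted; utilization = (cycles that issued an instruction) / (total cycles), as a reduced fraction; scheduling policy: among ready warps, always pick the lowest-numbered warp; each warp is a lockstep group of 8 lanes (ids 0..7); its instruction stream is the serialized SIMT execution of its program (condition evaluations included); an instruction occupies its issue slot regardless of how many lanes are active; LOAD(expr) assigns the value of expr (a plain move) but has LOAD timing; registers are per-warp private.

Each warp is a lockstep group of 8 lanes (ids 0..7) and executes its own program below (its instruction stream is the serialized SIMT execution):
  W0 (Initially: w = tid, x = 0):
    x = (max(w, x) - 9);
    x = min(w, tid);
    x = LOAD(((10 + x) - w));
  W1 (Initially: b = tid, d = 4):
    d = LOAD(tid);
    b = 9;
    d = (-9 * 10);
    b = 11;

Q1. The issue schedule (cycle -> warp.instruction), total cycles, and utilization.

cycle 0: W0.I0
cycle 1: W0.I1
cycle 2: W0.I2
cycle 3: W1.I0
cycle 4: W1.I1
cycle 5: idle
cycle 6: idle
cycle 7: idle
cycle 8: idle
cycle 9: W1.I2
cycle 10: W1.I3

Answer: 11 cycles, utilization 7/11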